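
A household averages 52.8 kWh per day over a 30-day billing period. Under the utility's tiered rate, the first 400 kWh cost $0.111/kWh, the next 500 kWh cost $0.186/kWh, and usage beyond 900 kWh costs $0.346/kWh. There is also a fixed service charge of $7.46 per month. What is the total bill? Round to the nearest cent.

Usage = 52.8 kWh/day × 30 days = 1584 kWh
First 400 kWh × $0.111 = $44.40
Next 500 kWh × $0.186 = $93.00
Remaining 684 kWh × $0.346 = $236.66
Energy charge = $374.06; + service $7.46 = $381.52

$381.52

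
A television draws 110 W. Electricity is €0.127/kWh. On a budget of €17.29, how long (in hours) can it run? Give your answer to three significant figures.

Energy budget = €17.29 / €0.127 per kWh = 136.1 kWh = 136,142 Wh
Runtime = 136,142 Wh / 110 W = 1,238 h

1240 h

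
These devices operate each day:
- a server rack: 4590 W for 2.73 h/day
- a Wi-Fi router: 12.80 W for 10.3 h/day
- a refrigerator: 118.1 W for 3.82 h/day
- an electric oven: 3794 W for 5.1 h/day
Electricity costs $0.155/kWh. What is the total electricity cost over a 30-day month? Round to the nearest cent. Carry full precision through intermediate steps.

server rack: 4590 W × 2.73 h × 30 d = 375,921 Wh = 375.9 kWh
Wi-Fi router: 12.80 W × 10.3 h × 30 d = 3,955 Wh = 3.955 kWh
refrigerator: 118.1 W × 3.82 h × 30 d = 13,534 Wh = 13.53 kWh
electric oven: 3794 W × 5.1 h × 30 d = 580,482 Wh = 580.5 kWh
Total energy = 375.9 + 3.955 + 13.53 + 580.5 = 973.9 kWh
Cost = 973.9 kWh × $0.155 = $150.95

$150.95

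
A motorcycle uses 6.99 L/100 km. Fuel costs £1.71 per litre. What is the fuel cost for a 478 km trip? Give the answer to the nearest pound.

Fuel = 6.99 L/100 km × 478 km / 100 = 33.41 L
Cost = 33.41 L × £1.71/L = £57.13 ≈ £57

£57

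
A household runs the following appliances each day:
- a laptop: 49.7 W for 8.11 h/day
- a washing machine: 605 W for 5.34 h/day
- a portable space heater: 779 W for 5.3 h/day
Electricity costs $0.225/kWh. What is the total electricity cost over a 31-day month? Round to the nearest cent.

$54.14

laptop: 49.7 W × 8.11 h × 31 d = 12,495 Wh = 12.5 kWh
washing machine: 605 W × 5.34 h × 31 d = 100,152 Wh = 100.2 kWh
portable space heater: 779 W × 5.3 h × 31 d = 127,990 Wh = 128 kWh
Total energy = 12.5 + 100.2 + 128 = 240.6 kWh
Cost = 240.6 kWh × $0.225 = $54.14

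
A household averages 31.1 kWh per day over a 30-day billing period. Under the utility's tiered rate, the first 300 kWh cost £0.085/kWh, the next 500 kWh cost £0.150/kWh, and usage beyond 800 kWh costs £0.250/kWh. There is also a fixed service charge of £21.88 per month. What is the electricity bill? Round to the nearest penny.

Usage = 31.1 kWh/day × 30 days = 933 kWh
First 300 kWh × £0.085 = £25.50
Next 500 kWh × £0.150 = £75.00
Remaining 133 kWh × £0.250 = £33.25
Energy charge = £133.75; + service £21.88 = £155.63

£155.63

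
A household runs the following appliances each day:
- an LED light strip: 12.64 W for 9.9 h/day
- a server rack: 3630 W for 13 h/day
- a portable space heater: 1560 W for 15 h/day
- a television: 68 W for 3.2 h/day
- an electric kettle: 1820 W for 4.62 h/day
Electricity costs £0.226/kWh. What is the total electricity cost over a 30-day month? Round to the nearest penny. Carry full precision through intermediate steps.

LED light strip: 12.64 W × 9.9 h × 30 d = 3,754 Wh = 3.754 kWh
server rack: 3630 W × 13 h × 30 d = 1,415,700 Wh = 1,416 kWh
portable space heater: 1560 W × 15 h × 30 d = 702,000 Wh = 702 kWh
television: 68 W × 3.2 h × 30 d = 6,528 Wh = 6.528 kWh
electric kettle: 1820 W × 4.62 h × 30 d = 252,252 Wh = 252.3 kWh
Total energy = 3.754 + 1,416 + 702 + 6.528 + 252.3 = 2,380 kWh
Cost = 2,380 kWh × £0.226 = £537.93

£537.93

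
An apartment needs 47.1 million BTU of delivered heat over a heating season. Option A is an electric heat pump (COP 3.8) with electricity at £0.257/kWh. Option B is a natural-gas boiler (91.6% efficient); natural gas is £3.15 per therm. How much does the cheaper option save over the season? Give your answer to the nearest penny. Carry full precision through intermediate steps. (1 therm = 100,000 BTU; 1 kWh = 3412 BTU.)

Heat load = 47.1 × 10⁶ BTU = 47,100,000 BTU
Gas: input = 47,100,000 / 0.916 = 51,419,214 BTU = 514.2 therm → 514.2 × £3.15 = £1,619.71
Heat pump: 47,100,000 BTU / 3412 = 13,800 kWh heat; / 3.8 = 3,633 kWh in → × £0.257 = £933.60
Difference = |£1,619.71 − £933.60| = £686.10

£686.10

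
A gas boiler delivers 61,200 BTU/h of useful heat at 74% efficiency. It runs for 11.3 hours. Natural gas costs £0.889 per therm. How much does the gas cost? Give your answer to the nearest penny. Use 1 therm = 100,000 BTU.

£8.31

Heat delivered = 61,200 BTU/h × 11.3 h = 691,560 BTU
Gas input = 691,560 / 0.74 = 934,541 BTU
= 934,541 / 100,000 = 9.345 therm
Cost = 9.345 × £0.889/therm = £8.31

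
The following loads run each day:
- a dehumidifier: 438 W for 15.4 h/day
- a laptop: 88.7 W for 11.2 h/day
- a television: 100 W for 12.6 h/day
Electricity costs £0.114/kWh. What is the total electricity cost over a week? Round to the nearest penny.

dehumidifier: 438 W × 15.4 h × 7 d = 47,216 Wh = 47.22 kWh
laptop: 88.7 W × 11.2 h × 7 d = 6,954 Wh = 6.954 kWh
television: 100 W × 12.6 h × 7 d = 8,820 Wh = 8.82 kWh
Total energy = 47.22 + 6.954 + 8.82 = 62.99 kWh
Cost = 62.99 kWh × £0.114 = £7.18

£7.18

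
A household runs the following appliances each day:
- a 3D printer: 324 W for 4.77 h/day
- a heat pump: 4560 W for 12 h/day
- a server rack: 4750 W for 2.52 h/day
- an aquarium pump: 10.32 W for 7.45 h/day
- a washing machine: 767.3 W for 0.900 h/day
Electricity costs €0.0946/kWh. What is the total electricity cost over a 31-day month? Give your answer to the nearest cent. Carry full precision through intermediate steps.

3D printer: 324 W × 4.77 h × 31 d = 47,910 Wh = 47.91 kWh
heat pump: 4560 W × 12 h × 31 d = 1,696,320 Wh = 1,696 kWh
server rack: 4750 W × 2.52 h × 31 d = 371,070 Wh = 371.1 kWh
aquarium pump: 10.32 W × 7.45 h × 31 d = 2,383 Wh = 2.383 kWh
washing machine: 767.3 W × 0.900 h × 31 d = 21,408 Wh = 21.41 kWh
Total energy = 47.91 + 1,696 + 371.1 + 2.383 + 21.41 = 2,139 kWh
Cost = 2,139 kWh × €0.0946 = €202.36

€202.36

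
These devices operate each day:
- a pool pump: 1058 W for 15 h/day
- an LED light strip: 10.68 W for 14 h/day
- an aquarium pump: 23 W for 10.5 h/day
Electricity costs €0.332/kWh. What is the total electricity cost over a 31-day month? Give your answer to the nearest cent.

€167.36

pool pump: 1058 W × 15 h × 31 d = 491,970 Wh = 492 kWh
LED light strip: 10.68 W × 14 h × 31 d = 4,635 Wh = 4.635 kWh
aquarium pump: 23 W × 10.5 h × 31 d = 7,486 Wh = 7.487 kWh
Total energy = 492 + 4.635 + 7.487 = 504.1 kWh
Cost = 504.1 kWh × €0.332 = €167.36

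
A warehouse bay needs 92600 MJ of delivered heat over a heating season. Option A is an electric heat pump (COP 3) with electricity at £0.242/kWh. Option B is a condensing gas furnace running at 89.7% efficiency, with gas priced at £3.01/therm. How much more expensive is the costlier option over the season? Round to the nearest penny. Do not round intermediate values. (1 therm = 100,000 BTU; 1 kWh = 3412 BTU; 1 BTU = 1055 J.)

£870.20

Heat load = 92600 MJ = 92,600,000,000 J / 1055 = 87,772,512 BTU
Gas: input = 87,772,512 / 0.897 = 97,851,184 BTU = 978.5 therm → 978.5 × £3.01 = £2,945.32
Heat pump: 87,772,512 BTU / 3412 = 25,720 kWh heat; / 3 = 8,575 kWh in → × £0.242 = £2,075.12
Difference = |£2,945.32 − £2,075.12| = £870.20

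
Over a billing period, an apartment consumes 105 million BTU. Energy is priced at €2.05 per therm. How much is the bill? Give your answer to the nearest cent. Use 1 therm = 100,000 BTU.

105 million BTU × (10 therm/million BTU) = 1,050 therm
Cost = 1,050 therm × €2.05/therm = €2,152.50

€2152.50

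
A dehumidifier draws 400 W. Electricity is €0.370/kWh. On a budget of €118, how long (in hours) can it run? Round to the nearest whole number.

797 h

Energy budget = €118 / €0.370 per kWh = 318.9 kWh = 318,919 Wh
Runtime = 318,919 Wh / 400 W = 797.3 h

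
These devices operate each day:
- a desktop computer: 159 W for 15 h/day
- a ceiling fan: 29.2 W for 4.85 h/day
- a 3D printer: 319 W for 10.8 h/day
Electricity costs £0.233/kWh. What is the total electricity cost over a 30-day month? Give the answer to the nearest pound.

£42

desktop computer: 159 W × 15 h × 30 d = 71,550 Wh = 71.55 kWh
ceiling fan: 29.2 W × 4.85 h × 30 d = 4,249 Wh = 4.249 kWh
3D printer: 319 W × 10.8 h × 30 d = 103,356 Wh = 103.4 kWh
Total energy = 71.55 + 4.249 + 103.4 = 179.2 kWh
Cost = 179.2 kWh × £0.233 = £41.74 ≈ £42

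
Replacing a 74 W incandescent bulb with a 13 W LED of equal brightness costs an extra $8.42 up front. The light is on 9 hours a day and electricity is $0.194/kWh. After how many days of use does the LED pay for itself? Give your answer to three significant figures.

79.1 days

Power saved = 74 − 13 = 61 W
Daily energy saved = 61 W × 9 h = 549 Wh = 0.549 kWh
Daily savings = 0.549 × $0.194 = $0.1065
Payback = $8.42 / $0.1065 per day = 79.06 days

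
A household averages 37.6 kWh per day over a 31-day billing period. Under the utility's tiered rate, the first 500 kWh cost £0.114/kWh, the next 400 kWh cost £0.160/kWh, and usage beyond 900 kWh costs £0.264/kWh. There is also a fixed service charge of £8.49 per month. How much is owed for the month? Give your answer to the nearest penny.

Usage = 37.6 kWh/day × 31 days = 1165.6 kWh
First 500 kWh × £0.114 = £57.00
Next 400 kWh × £0.160 = £64.00
Remaining 265.6 kWh × £0.264 = £70.12
Energy charge = £191.12; + service £8.49 = £199.61

£199.61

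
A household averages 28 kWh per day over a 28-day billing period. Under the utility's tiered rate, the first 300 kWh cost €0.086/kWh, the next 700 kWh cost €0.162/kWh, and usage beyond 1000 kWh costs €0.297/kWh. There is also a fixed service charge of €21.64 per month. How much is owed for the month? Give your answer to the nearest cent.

€125.85

Usage = 28 kWh/day × 28 days = 784 kWh
First 300 kWh × €0.086 = €25.80
Next 484 kWh × €0.162 = €78.41
Remaining tier: 0 kWh (not reached)
Energy charge = €104.21; + service €21.64 = €125.85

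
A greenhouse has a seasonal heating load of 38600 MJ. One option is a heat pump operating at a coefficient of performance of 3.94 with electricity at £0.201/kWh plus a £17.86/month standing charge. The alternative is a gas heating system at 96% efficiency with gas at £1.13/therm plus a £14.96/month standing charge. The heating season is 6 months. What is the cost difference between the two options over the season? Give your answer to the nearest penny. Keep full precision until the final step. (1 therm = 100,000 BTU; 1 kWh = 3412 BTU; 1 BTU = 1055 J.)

Heat load = 38600 MJ = 38,600,000,000 J / 1055 = 36,587,678 BTU
Gas: input = 36,587,678 / 0.96 = 38,112,164 BTU = 381.1 therm → 381.1 × £1.13 = £430.67; + 6 × £14.96 standing = £520.43
Heat pump: 36,587,678 BTU / 3412 = 10,720 kWh heat; / 3.94 = 2,722 kWh in → × £0.201 = £547.05; + 6 × £17.86 standing = £654.21
Difference = |£520.43 − £654.21| = £133.78

£133.78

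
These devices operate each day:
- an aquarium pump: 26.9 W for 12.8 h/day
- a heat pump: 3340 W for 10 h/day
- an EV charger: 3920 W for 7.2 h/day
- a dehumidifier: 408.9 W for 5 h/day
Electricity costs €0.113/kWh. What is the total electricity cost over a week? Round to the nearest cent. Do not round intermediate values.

aquarium pump: 26.9 W × 12.8 h × 7 d = 2,410 Wh = 2.41 kWh
heat pump: 3340 W × 10 h × 7 d = 233,800 Wh = 233.8 kWh
EV charger: 3920 W × 7.2 h × 7 d = 197,568 Wh = 197.6 kWh
dehumidifier: 408.9 W × 5 h × 7 d = 14,312 Wh = 14.31 kWh
Total energy = 2.41 + 233.8 + 197.6 + 14.31 = 448.1 kWh
Cost = 448.1 kWh × €0.113 = €50.63

€50.63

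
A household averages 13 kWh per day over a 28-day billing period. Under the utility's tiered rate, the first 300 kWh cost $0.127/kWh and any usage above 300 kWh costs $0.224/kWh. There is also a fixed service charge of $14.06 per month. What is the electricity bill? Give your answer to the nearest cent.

$66.50

Usage = 13 kWh/day × 28 days = 364 kWh
First 300 kWh × $0.127 = $38.10
Remaining 64 kWh × $0.224 = $14.34
Energy charge = $52.44; + service $14.06 = $66.50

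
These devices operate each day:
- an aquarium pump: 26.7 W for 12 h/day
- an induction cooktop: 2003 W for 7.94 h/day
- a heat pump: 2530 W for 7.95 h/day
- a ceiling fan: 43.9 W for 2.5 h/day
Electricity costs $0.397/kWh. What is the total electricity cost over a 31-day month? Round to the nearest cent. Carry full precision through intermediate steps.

aquarium pump: 26.7 W × 12 h × 31 d = 9,932 Wh = 9.932 kWh
induction cooktop: 2003 W × 7.94 h × 31 d = 493,018 Wh = 493 kWh
heat pump: 2530 W × 7.95 h × 31 d = 623,518 Wh = 623.5 kWh
ceiling fan: 43.9 W × 2.5 h × 31 d = 3,402 Wh = 3.402 kWh
Total energy = 9.932 + 493 + 623.5 + 3.402 = 1,130 kWh
Cost = 1,130 kWh × $0.397 = $448.56

$448.56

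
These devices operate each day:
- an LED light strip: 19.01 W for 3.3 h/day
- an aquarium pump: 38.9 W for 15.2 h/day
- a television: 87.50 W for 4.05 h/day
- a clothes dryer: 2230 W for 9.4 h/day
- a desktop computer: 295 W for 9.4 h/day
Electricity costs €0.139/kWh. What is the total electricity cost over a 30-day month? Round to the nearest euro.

LED light strip: 19.01 W × 3.3 h × 30 d = 1,882 Wh = 1.882 kWh
aquarium pump: 38.9 W × 15.2 h × 30 d = 17,738 Wh = 17.74 kWh
television: 87.50 W × 4.05 h × 30 d = 10,631 Wh = 10.63 kWh
clothes dryer: 2230 W × 9.4 h × 30 d = 628,860 Wh = 628.9 kWh
desktop computer: 295 W × 9.4 h × 30 d = 83,190 Wh = 83.19 kWh
Total energy = 1.882 + 17.74 + 10.63 + 628.9 + 83.19 = 742.3 kWh
Cost = 742.3 kWh × €0.139 = €103.18 ≈ €103

€103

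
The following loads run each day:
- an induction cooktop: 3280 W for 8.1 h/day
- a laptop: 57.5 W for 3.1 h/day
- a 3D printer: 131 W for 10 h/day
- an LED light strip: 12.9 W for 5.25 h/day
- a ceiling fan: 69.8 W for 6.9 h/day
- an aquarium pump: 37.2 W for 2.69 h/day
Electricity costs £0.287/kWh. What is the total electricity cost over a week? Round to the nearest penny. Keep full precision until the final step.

induction cooktop: 3280 W × 8.1 h × 7 d = 185,976 Wh = 186 kWh
laptop: 57.5 W × 3.1 h × 7 d = 1,248 Wh = 1.248 kWh
3D printer: 131 W × 10 h × 7 d = 9,170 Wh = 9.17 kWh
LED light strip: 12.9 W × 5.25 h × 7 d = 474 Wh = 0.4741 kWh
ceiling fan: 69.8 W × 6.9 h × 7 d = 3,371 Wh = 3.371 kWh
aquarium pump: 37.2 W × 2.69 h × 7 d = 700 Wh = 0.7005 kWh
Total energy = 186 + 1.248 + 9.17 + 0.4741 + 3.371 + 0.7005 = 200.9 kWh
Cost = 200.9 kWh × £0.287 = £57.67

£57.67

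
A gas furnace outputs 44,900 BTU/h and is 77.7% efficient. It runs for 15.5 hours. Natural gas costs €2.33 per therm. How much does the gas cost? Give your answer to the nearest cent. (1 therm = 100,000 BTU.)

€20.87

Heat delivered = 44,900 BTU/h × 15.5 h = 695,950 BTU
Gas input = 695,950 / 0.777 = 895,689 BTU
= 895,689 / 100,000 = 8.957 therm
Cost = 8.957 × €2.33/therm = €20.87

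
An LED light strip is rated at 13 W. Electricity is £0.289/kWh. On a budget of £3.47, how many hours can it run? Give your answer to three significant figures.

924 h

Energy budget = £3.47 / £0.289 per kWh = 12.01 kWh = 12,007 Wh
Runtime = 12,007 Wh / 13 W = 923.6 h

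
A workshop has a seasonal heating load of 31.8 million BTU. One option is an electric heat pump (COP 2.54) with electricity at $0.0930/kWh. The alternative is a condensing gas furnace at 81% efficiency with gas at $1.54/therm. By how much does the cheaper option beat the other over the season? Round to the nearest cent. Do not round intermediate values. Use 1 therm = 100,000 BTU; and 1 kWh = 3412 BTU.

Heat load = 31.8 × 10⁶ BTU = 31,800,000 BTU
Gas: input = 31,800,000 / 0.81 = 39,259,259 BTU = 392.6 therm → 392.6 × $1.54 = $604.59
Heat pump: 31,800,000 BTU / 3412 = 9,320 kWh heat; / 2.54 = 3,669 kWh in → × $0.0930 = $341.25
Difference = |$604.59 − $341.25| = $263.35

$263.35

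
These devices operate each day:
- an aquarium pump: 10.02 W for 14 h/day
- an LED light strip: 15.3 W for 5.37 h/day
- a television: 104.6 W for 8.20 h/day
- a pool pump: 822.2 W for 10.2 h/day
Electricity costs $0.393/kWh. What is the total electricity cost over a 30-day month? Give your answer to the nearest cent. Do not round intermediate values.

$111.61

aquarium pump: 10.02 W × 14 h × 30 d = 4,208 Wh = 4.208 kWh
LED light strip: 15.3 W × 5.37 h × 30 d = 2,465 Wh = 2.465 kWh
television: 104.6 W × 8.20 h × 30 d = 25,732 Wh = 25.73 kWh
pool pump: 822.2 W × 10.2 h × 30 d = 251,593 Wh = 251.6 kWh
Total energy = 4.208 + 2.465 + 25.73 + 251.6 = 284 kWh
Cost = 284 kWh × $0.393 = $111.61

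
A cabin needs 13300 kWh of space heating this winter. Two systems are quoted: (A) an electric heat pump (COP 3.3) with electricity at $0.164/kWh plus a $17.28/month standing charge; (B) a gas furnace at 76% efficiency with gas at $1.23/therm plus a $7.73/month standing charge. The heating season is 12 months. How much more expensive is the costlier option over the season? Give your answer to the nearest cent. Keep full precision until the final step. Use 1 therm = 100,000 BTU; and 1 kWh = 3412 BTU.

$41.14

Heat load = 13300 kWh × 3412 = 45,379,600 BTU
Gas: input = 45,379,600 / 0.76 = 59,710,000 BTU = 597.1 therm → 597.1 × $1.23 = $734.43; + 12 × $7.73 standing = $827.19
Heat pump: 45,379,600 BTU / 3412 = 13,300 kWh heat; / 3.3 = 4,030 kWh in → × $0.164 = $660.97; + 12 × $17.28 standing = $868.33
Difference = |$827.19 − $868.33| = $41.14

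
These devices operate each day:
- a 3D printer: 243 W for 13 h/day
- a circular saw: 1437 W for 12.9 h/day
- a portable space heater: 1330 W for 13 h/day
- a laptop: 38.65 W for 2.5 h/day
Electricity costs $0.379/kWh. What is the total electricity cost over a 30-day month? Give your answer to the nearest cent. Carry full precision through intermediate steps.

3D printer: 243 W × 13 h × 30 d = 94,770 Wh = 94.77 kWh
circular saw: 1437 W × 12.9 h × 30 d = 556,119 Wh = 556.1 kWh
portable space heater: 1330 W × 13 h × 30 d = 518,700 Wh = 518.7 kWh
laptop: 38.65 W × 2.5 h × 30 d = 2,899 Wh = 2.899 kWh
Total energy = 94.77 + 556.1 + 518.7 + 2.899 = 1,172 kWh
Cost = 1,172 kWh × $0.379 = $444.37

$444.37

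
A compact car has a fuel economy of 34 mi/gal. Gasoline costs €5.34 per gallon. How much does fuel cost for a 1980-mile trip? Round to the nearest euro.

Fuel = 1980 mi / 34 mpg = 58.24 gal
Cost = 58.24 gal × €5.34/gal = €310.98 ≈ €311

€311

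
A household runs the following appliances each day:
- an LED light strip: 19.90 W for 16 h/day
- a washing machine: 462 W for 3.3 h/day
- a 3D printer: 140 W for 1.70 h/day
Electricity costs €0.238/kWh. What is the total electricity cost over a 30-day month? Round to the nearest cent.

LED light strip: 19.90 W × 16 h × 30 d = 9,552 Wh = 9.552 kWh
washing machine: 462 W × 3.3 h × 30 d = 45,738 Wh = 45.74 kWh
3D printer: 140 W × 1.70 h × 30 d = 7,140 Wh = 7.14 kWh
Total energy = 9.552 + 45.74 + 7.14 = 62.43 kWh
Cost = 62.43 kWh × €0.238 = €14.86

€14.86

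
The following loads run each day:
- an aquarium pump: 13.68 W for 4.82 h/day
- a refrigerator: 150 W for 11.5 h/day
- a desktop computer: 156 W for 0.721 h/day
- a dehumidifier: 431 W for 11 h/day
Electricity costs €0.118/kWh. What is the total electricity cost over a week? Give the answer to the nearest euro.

aquarium pump: 13.68 W × 4.82 h × 7 d = 462 Wh = 0.4616 kWh
refrigerator: 150 W × 11.5 h × 7 d = 12,075 Wh = 12.07 kWh
desktop computer: 156 W × 0.721 h × 7 d = 787 Wh = 0.7873 kWh
dehumidifier: 431 W × 11 h × 7 d = 33,187 Wh = 33.19 kWh
Total energy = 0.4616 + 12.07 + 0.7873 + 33.19 = 46.51 kWh
Cost = 46.51 kWh × €0.118 = €5.49 ≈ €5

€5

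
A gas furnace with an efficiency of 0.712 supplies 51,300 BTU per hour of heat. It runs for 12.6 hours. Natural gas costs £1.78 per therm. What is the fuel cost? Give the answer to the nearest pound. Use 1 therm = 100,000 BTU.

Heat delivered = 51,300 BTU/h × 12.6 h = 646,380 BTU
Gas input = 646,380 / 0.712 = 907,837 BTU
= 907,837 / 100,000 = 9.078 therm
Cost = 9.078 × £1.78/therm = £16.16 ≈ £16

£16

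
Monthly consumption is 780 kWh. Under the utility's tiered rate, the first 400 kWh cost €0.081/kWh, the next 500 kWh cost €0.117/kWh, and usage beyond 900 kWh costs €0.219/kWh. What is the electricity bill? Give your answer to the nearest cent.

€76.86

First 400 kWh × €0.081 = €32.40
Next 380 kWh × €0.117 = €44.46
Remaining tier: 0 kWh (not reached)
Total = €76.86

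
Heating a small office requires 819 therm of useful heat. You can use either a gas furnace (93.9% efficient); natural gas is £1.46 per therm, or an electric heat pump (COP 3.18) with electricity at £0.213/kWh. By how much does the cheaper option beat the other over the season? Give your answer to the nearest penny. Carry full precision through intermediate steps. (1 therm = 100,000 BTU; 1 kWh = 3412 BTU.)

£334.36

Heat load = 819 therm × 100,000 = 81,900,000 BTU
Gas: input = 81,900,000 / 0.939 = 87,220,447 BTU = 872.2 therm → 872.2 × £1.46 = £1,273.42
Heat pump: 81,900,000 BTU / 3412 = 24,000 kWh heat; / 3.18 = 7,548 kWh in → × £0.213 = £1,607.78
Difference = |£1,273.42 − £1,607.78| = £334.36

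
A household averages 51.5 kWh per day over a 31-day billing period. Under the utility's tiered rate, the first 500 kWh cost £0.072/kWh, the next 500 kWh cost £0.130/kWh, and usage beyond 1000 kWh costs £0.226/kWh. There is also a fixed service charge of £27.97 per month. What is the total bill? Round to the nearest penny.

Usage = 51.5 kWh/day × 31 days = 1596.5 kWh
First 500 kWh × £0.072 = £36.00
Next 500 kWh × £0.130 = £65.00
Remaining 596.5 kWh × £0.226 = £134.81
Energy charge = £235.81; + service £27.97 = £263.78

£263.78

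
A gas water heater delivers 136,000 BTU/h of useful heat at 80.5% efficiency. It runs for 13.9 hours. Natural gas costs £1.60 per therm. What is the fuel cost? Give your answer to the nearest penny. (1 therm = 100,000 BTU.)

Heat delivered = 136,000 BTU/h × 13.9 h = 1,890,400 BTU
Gas input = 1,890,400 / 0.805 = 2,348,323 BTU
= 2,348,323 / 100,000 = 23.48 therm
Cost = 23.48 × £1.60/therm = £37.57

£37.57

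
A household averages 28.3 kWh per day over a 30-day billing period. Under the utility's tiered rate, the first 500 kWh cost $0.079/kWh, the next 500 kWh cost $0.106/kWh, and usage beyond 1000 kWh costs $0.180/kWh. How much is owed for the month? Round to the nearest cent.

Usage = 28.3 kWh/day × 30 days = 849 kWh
First 500 kWh × $0.079 = $39.50
Next 349 kWh × $0.106 = $36.99
Remaining tier: 0 kWh (not reached)
Total = $76.49

$76.49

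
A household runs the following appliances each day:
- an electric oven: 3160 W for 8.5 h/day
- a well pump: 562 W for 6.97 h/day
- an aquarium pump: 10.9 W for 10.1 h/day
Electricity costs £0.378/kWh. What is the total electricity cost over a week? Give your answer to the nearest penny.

electric oven: 3160 W × 8.5 h × 7 d = 188,020 Wh = 188 kWh
well pump: 562 W × 6.97 h × 7 d = 27,420 Wh = 27.42 kWh
aquarium pump: 10.9 W × 10.1 h × 7 d = 771 Wh = 0.7706 kWh
Total energy = 188 + 27.42 + 0.7706 = 216.2 kWh
Cost = 216.2 kWh × £0.378 = £81.73

£81.73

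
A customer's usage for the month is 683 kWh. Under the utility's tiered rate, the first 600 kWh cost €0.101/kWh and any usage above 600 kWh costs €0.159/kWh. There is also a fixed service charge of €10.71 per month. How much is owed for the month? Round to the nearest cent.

€84.51

First 600 kWh × €0.101 = €60.60
Remaining 83 kWh × €0.159 = €13.20
Energy charge = €73.80; + service €10.71 = €84.51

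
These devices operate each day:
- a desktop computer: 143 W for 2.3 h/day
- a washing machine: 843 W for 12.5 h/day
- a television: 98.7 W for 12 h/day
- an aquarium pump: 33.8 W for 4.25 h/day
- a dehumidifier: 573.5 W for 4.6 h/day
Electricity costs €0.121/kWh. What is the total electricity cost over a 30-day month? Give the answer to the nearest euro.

desktop computer: 143 W × 2.3 h × 30 d = 9,867 Wh = 9.867 kWh
washing machine: 843 W × 12.5 h × 30 d = 316,125 Wh = 316.1 kWh
television: 98.7 W × 12 h × 30 d = 35,532 Wh = 35.53 kWh
aquarium pump: 33.8 W × 4.25 h × 30 d = 4,309 Wh = 4.309 kWh
dehumidifier: 573.5 W × 4.6 h × 30 d = 79,143 Wh = 79.14 kWh
Total energy = 9.867 + 316.1 + 35.53 + 4.309 + 79.14 = 445 kWh
Cost = 445 kWh × €0.121 = €53.84 ≈ €54

€54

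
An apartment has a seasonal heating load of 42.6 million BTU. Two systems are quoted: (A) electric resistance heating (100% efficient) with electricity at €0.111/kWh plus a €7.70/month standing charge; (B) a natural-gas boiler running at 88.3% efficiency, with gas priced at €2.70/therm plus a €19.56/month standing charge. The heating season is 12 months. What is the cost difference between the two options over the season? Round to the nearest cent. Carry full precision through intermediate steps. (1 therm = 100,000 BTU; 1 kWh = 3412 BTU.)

€59.05

Heat load = 42.6 × 10⁶ BTU = 42,600,000 BTU
Gas: input = 42,600,000 / 0.883 = 48,244,621 BTU = 482.4 therm → 482.4 × €2.70 = €1,302.60; + 12 × €19.56 standing = €1,537.32
Electric: 42,600,000 BTU / 3412 = 12,490 kWh → × €0.111 = €1,385.87; + 12 × €7.70 standing = €1,478.27
Difference = |€1,537.32 − €1,478.27| = €59.05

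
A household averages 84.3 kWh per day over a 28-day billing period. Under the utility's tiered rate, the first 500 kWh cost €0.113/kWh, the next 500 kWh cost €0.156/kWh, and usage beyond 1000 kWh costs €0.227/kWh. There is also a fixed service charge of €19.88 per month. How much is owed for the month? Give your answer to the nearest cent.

Usage = 84.3 kWh/day × 28 days = 2360.4 kWh
First 500 kWh × €0.113 = €56.50
Next 500 kWh × €0.156 = €78.00
Remaining 1360.4 kWh × €0.227 = €308.81
Energy charge = €443.31; + service €19.88 = €463.19

€463.19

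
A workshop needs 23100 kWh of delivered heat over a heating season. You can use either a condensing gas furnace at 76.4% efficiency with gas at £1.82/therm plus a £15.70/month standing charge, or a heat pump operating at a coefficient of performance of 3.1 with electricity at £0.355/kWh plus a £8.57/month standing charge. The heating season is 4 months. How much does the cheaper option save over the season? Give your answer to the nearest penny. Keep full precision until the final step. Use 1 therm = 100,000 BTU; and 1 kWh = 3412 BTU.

£739.22

Heat load = 23100 kWh × 3412 = 78,817,200 BTU
Gas: input = 78,817,200 / 0.764 = 103,163,874 BTU = 1,032 therm → 1,032 × £1.82 = £1,877.58; + 4 × £15.70 standing = £1,940.38
Heat pump: 78,817,200 BTU / 3412 = 23,100 kWh heat; / 3.1 = 7,452 kWh in → × £0.355 = £2,645.32; + 4 × £8.57 standing = £2,679.60
Difference = |£1,940.38 − £2,679.60| = £739.22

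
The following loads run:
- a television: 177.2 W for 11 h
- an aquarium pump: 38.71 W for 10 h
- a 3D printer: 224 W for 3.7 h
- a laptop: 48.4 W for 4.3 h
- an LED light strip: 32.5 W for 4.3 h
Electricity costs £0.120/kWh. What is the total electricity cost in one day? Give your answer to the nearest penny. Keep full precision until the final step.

television: 177.2 W × 11 h = 1,949 Wh = 1.949 kWh
aquarium pump: 38.71 W × 10 h = 387 Wh = 0.3871 kWh
3D printer: 224 W × 3.7 h = 829 Wh = 0.8288 kWh
laptop: 48.4 W × 4.3 h = 208 Wh = 0.2081 kWh
LED light strip: 32.5 W × 4.3 h = 140 Wh = 0.1398 kWh
Total energy = 1.949 + 0.3871 + 0.8288 + 0.2081 + 0.1398 = 3.513 kWh
Cost = 3.513 kWh × £0.120 = £0.42

£0.42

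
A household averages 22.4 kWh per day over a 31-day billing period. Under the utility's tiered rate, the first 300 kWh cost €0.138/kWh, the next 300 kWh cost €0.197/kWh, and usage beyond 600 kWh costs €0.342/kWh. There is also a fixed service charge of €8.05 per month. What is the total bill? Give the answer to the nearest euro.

€141

Usage = 22.4 kWh/day × 31 days = 694.4 kWh
First 300 kWh × €0.138 = €41.40
Next 300 kWh × €0.197 = €59.10
Remaining 94.4 kWh × €0.342 = €32.28
Energy charge = €132.78; + service €8.05 = €140.83 ≈ €141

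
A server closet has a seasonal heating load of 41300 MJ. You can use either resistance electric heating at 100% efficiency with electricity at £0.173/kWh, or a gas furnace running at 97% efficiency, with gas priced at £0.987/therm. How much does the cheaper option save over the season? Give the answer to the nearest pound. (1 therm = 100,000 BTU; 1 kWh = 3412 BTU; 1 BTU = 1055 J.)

£1587

Heat load = 41300 MJ = 41,300,000,000 J / 1055 = 39,146,919 BTU
Gas: input = 39,146,919 / 0.97 = 40,357,649 BTU = 403.6 therm → 403.6 × £0.987 = £398.33
Electric: 39,146,919 BTU / 3412 = 11,470 kWh → × £0.173 = £1,984.88
Difference = |£398.33 − £1,984.88| = £1,586.55 ≈ £1587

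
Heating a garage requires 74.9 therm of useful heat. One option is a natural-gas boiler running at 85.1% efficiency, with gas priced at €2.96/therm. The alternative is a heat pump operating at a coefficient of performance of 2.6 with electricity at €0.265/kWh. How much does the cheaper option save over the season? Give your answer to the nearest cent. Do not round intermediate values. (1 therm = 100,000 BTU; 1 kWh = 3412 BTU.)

Heat load = 74.9 therm × 100,000 = 7,490,000 BTU
Gas: input = 7,490,000 / 0.851 = 8,801,410 BTU = 88.01 therm → 88.01 × €2.96 = €260.52
Heat pump: 7,490,000 BTU / 3412 = 2,195 kWh heat; / 2.6 = 844.3 kWh in → × €0.265 = €223.74
Difference = |€260.52 − €223.74| = €36.78

€36.78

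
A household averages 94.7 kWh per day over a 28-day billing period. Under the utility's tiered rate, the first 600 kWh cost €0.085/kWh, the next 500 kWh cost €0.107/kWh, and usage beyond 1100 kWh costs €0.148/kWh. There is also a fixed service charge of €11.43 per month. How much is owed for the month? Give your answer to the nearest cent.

Usage = 94.7 kWh/day × 28 days = 2651.6 kWh
First 600 kWh × €0.085 = €51.00
Next 500 kWh × €0.107 = €53.50
Remaining 1551.6 kWh × €0.148 = €229.64
Energy charge = €334.14; + service €11.43 = €345.57

€345.57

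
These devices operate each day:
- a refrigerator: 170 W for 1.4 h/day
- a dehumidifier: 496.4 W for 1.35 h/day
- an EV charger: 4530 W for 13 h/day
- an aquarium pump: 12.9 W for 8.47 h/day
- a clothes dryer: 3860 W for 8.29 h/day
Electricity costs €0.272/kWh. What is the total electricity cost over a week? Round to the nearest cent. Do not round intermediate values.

refrigerator: 170 W × 1.4 h × 7 d = 1,666 Wh = 1.666 kWh
dehumidifier: 496.4 W × 1.35 h × 7 d = 4,691 Wh = 4.691 kWh
EV charger: 4530 W × 13 h × 7 d = 412,230 Wh = 412.2 kWh
aquarium pump: 12.9 W × 8.47 h × 7 d = 765 Wh = 0.7648 kWh
clothes dryer: 3860 W × 8.29 h × 7 d = 223,996 Wh = 224 kWh
Total energy = 1.666 + 4.691 + 412.2 + 0.7648 + 224 = 643.3 kWh
Cost = 643.3 kWh × €0.272 = €174.99

€174.99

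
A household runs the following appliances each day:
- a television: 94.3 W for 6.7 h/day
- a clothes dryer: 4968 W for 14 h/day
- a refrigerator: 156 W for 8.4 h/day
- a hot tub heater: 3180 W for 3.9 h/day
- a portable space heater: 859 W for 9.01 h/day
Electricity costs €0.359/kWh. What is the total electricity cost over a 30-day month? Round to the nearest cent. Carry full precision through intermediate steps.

€986.92

television: 94.3 W × 6.7 h × 30 d = 18,954 Wh = 18.95 kWh
clothes dryer: 4968 W × 14 h × 30 d = 2,086,560 Wh = 2,087 kWh
refrigerator: 156 W × 8.4 h × 30 d = 39,312 Wh = 39.31 kWh
hot tub heater: 3180 W × 3.9 h × 30 d = 372,060 Wh = 372.1 kWh
portable space heater: 859 W × 9.01 h × 30 d = 232,188 Wh = 232.2 kWh
Total energy = 18.95 + 2,087 + 39.31 + 372.1 + 232.2 = 2,749 kWh
Cost = 2,749 kWh × €0.359 = €986.92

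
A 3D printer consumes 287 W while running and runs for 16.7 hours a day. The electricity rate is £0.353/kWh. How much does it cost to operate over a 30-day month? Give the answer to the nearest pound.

Energy = 287 W × 16.7 h/day × 30 days = 143,787 Wh = 143.8 kWh
Cost = 143.8 kWh × £0.353/kWh = £50.76 ≈ £51

£51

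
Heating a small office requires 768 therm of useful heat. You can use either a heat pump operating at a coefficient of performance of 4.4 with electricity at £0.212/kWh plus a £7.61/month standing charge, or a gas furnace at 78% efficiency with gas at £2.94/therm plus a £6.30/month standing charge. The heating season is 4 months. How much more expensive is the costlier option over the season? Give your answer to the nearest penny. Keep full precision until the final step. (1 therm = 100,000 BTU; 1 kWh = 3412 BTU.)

£1805.01

Heat load = 768 therm × 100,000 = 76,800,000 BTU
Gas: input = 76,800,000 / 0.78 = 98,461,538 BTU = 984.6 therm → 984.6 × £2.94 = £2,894.77; + 4 × £6.30 standing = £2,919.97
Heat pump: 76,800,000 BTU / 3412 = 22,510 kWh heat; / 4.4 = 5,116 kWh in → × £0.212 = £1,084.51; + 4 × £7.61 standing = £1,114.95
Difference = |£2,919.97 − £1,114.95| = £1,805.01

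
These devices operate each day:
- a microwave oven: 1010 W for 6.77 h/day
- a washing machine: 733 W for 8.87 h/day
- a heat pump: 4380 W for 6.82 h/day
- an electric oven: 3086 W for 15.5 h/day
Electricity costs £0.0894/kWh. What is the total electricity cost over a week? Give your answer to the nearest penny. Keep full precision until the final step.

£56.98

microwave oven: 1010 W × 6.77 h × 7 d = 47,864 Wh = 47.86 kWh
washing machine: 733 W × 8.87 h × 7 d = 45,512 Wh = 45.51 kWh
heat pump: 4380 W × 6.82 h × 7 d = 209,101 Wh = 209.1 kWh
electric oven: 3086 W × 15.5 h × 7 d = 334,831 Wh = 334.8 kWh
Total energy = 47.86 + 45.51 + 209.1 + 334.8 = 637.3 kWh
Cost = 637.3 kWh × £0.0894 = £56.98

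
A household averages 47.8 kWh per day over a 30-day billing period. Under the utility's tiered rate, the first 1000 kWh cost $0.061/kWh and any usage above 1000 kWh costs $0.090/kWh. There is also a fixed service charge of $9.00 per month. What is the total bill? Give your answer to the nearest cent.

$109.06

Usage = 47.8 kWh/day × 30 days = 1434 kWh
First 1000 kWh × $0.061 = $61.00
Remaining 434 kWh × $0.090 = $39.06
Energy charge = $100.06; + service $9.00 = $109.06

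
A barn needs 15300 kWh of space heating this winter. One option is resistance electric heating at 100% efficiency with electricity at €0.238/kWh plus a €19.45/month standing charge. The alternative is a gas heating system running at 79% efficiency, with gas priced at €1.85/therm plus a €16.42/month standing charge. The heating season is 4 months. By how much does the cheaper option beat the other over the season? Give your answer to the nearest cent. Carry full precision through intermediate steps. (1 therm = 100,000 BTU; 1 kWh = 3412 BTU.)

Heat load = 15300 kWh × 3412 = 52,203,600 BTU
Gas: input = 52,203,600 / 0.79 = 66,080,506 BTU = 660.8 therm → 660.8 × €1.85 = €1,222.49; + 4 × €16.42 standing = €1,288.17
Electric: 52,203,600 BTU / 3412 = 15,300 kWh → × €0.238 = €3,641.40; + 4 × €19.45 standing = €3,719.20
Difference = |€1,288.17 − €3,719.20| = €2,431.03

€2431.03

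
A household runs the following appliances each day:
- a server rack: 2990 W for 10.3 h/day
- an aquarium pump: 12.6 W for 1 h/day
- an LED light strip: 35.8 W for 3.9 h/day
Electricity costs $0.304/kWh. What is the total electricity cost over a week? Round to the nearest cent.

$65.86

server rack: 2990 W × 10.3 h × 7 d = 215,579 Wh = 215.6 kWh
aquarium pump: 12.6 W × 1 h × 7 d = 88 Wh = 0.0882 kWh
LED light strip: 35.8 W × 3.9 h × 7 d = 977 Wh = 0.9773 kWh
Total energy = 215.6 + 0.0882 + 0.9773 = 216.6 kWh
Cost = 216.6 kWh × $0.304 = $65.86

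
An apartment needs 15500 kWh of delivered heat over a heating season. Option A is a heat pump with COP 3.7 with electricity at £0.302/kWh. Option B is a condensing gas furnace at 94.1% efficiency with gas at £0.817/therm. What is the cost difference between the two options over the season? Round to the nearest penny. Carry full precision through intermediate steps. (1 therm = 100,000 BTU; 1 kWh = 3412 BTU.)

Heat load = 15500 kWh × 3412 = 52,886,000 BTU
Gas: input = 52,886,000 / 0.941 = 56,201,913 BTU = 562 therm → 562 × £0.817 = £459.17
Heat pump: 52,886,000 BTU / 3412 = 15,500 kWh heat; / 3.7 = 4,189 kWh in → × £0.302 = £1,265.14
Difference = |£459.17 − £1,265.14| = £805.97

£805.97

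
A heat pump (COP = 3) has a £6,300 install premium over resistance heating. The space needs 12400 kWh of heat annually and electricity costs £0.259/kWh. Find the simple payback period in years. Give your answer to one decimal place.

Resistance: 12400 kWh × £0.259 = £3,211.60/yr
Heat pump: 12400 / 3 = 4133 kWh in → × £0.259 = £1,070.53/yr
Annual savings = £2,141.07
Payback = £6,300 / £2,141.07 = 2.94 years

2.9 years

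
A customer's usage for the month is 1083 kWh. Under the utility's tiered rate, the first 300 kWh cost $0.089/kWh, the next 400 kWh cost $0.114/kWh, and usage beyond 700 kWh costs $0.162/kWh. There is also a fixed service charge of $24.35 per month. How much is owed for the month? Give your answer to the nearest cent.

First 300 kWh × $0.089 = $26.70
Next 400 kWh × $0.114 = $45.60
Remaining 383 kWh × $0.162 = $62.05
Energy charge = $134.35; + service $24.35 = $158.70

$158.70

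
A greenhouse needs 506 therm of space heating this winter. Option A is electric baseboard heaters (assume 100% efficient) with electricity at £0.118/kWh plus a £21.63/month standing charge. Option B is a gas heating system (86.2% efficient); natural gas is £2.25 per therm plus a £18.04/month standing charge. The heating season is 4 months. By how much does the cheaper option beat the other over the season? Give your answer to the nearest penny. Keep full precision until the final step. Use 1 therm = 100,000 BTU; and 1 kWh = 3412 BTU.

£443.54

Heat load = 506 therm × 100,000 = 50,600,000 BTU
Gas: input = 50,600,000 / 0.862 = 58,700,696 BTU = 587 therm → 587 × £2.25 = £1,320.77; + 4 × £18.04 standing = £1,392.93
Electric: 50,600,000 BTU / 3412 = 14,830 kWh → × £0.118 = £1,749.94; + 4 × £21.63 standing = £1,836.46
Difference = |£1,392.93 − £1,836.46| = £443.54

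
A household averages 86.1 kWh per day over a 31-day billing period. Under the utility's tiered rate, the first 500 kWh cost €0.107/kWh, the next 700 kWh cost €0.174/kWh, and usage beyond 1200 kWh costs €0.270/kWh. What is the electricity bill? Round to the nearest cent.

Usage = 86.1 kWh/day × 31 days = 2669.1 kWh
First 500 kWh × €0.107 = €53.50
Next 700 kWh × €0.174 = €121.80
Remaining 1469.1 kWh × €0.270 = €396.66
Total = €571.96

€571.96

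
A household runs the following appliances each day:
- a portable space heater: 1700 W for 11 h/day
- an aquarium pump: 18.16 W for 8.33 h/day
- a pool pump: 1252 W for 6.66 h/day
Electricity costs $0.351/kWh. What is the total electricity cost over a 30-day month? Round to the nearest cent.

portable space heater: 1700 W × 11 h × 30 d = 561,000 Wh = 561 kWh
aquarium pump: 18.16 W × 8.33 h × 30 d = 4,538 Wh = 4.538 kWh
pool pump: 1252 W × 6.66 h × 30 d = 250,150 Wh = 250.1 kWh
Total energy = 561 + 4.538 + 250.1 = 815.7 kWh
Cost = 815.7 kWh × $0.351 = $286.31

$286.31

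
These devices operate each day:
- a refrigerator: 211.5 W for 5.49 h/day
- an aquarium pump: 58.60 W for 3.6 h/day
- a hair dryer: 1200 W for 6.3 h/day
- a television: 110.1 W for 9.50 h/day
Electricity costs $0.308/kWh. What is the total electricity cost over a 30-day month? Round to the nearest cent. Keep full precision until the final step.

refrigerator: 211.5 W × 5.49 h × 30 d = 34,834 Wh = 34.83 kWh
aquarium pump: 58.60 W × 3.6 h × 30 d = 6,329 Wh = 6.329 kWh
hair dryer: 1200 W × 6.3 h × 30 d = 226,800 Wh = 226.8 kWh
television: 110.1 W × 9.50 h × 30 d = 31,378 Wh = 31.38 kWh
Total energy = 34.83 + 6.329 + 226.8 + 31.38 = 299.3 kWh
Cost = 299.3 kWh × $0.308 = $92.20

$92.20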